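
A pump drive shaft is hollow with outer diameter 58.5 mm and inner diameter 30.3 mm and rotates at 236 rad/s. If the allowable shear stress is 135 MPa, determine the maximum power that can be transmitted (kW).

1160 kW

J = π(d_o⁴ − d_i⁴)/32 = π(0.0585⁴ − 0.0303⁴)/32 = 1.067×10^-6 m⁴.
T_max = τ_allow·J/r = 1.35×10^8 × 1.067×10^-6 / 0.0293 = 4925 N·m.
ω = 236 rad/s, so P_max = T_max·ω = 1.162×10^6 W.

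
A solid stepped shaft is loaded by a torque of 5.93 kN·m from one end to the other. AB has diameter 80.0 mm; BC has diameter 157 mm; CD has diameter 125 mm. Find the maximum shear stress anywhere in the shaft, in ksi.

8.56 ksi

Under the same torque, τ_max = 16T/(πd³) is largest where d is smallest — segment AB (d = 80.0 mm).
τ_max = 16·5930/(π·(0.0800)³) = 5.899×10^7 Pa.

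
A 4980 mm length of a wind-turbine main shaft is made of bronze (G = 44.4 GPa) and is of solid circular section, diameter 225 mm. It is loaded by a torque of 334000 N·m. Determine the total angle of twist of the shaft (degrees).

8.53°

J = πd⁴/32 = π(0.225)⁴/32 = 2.516×10^-4 m⁴.
θ = T·L/(G·J) = 334000 × 4.98 / (44.4×10⁹ × 2.516×10^-4) = 0.1489 rad.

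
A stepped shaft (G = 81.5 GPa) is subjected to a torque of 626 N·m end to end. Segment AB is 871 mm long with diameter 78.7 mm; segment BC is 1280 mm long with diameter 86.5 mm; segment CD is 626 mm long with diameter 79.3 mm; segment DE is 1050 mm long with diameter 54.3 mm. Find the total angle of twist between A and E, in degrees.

0.817°

J_AB = π(0.0787)⁴/32 = 3.77×10^-6 m⁴; J_BC = π(0.0865)⁴/32 = 5.50×10^-6 m⁴; J_CD = π(0.0793)⁴/32 = 3.88×10^-6 m⁴; J_DE = π(0.0543)⁴/32 = 8.53×10^-7 m⁴.
θ = (T/G)·Σ L_i/J_i = (626.0/81.5×10⁹)·(0.871/3.77×10^-6 + 1.28/5.50×10^-6 + 0.626/3.88×10^-6 + 1.05/8.53×10^-7) = 0.01425 rad.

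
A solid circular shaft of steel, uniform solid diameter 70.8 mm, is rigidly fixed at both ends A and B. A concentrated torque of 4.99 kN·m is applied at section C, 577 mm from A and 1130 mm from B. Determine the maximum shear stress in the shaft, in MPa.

47.4 MPa

With uniform GJ and both ends fixed, compatibility θ_AC = θ_CB gives T_A·a = T_B·b, together with T_A + T_B = T₀.
T_A = T₀·b/(a+b) = 4990·1130/1707 = 3303 N·m; T_B = 1687 N·m.
τ in each portion: τ_AC = 4.74×10^7 Pa, τ_CB = 2.42×10^7 Pa; maximum is in AC.
τ_max = T_AC·r/J = 3303·0.0354/2.47×10^-6 = 4.740×10^7 Pa.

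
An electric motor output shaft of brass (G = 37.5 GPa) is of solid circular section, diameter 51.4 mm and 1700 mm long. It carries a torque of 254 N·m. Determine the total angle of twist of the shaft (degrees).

0.963°

J = πd⁴/32 = π(0.0514)⁴/32 = 6.853×10^-7 m⁴.
θ = T·L/(G·J) = 254.0 × 1.70 / (37.5×10⁹ × 6.853×10^-7) = 0.01680 rad.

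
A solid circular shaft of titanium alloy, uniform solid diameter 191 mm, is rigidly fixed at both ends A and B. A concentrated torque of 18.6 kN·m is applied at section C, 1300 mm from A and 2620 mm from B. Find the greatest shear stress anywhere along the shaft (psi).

With uniform GJ and both ends fixed, compatibility θ_AC = θ_CB gives T_A·a = T_B·b, together with T_A + T_B = T₀.
T_A = T₀·b/(a+b) = 18600·2620/3920 = 12430 N·m; T_B = 6168 N·m.
τ in each portion: τ_AC = 9.09×10^6 Pa, τ_CB = 4.51×10^6 Pa; maximum is in AC.
τ_max = T_AC·r/J = 12430·0.0955/1.31×10^-4 = 9.087×10^6 Pa.

1320 psi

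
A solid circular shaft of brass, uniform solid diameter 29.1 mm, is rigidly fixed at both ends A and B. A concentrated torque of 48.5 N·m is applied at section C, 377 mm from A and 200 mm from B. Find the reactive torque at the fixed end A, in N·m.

16.8 N·m

With uniform GJ and both ends fixed, compatibility θ_AC = θ_CB gives T_A·a = T_B·b, together with T_A + T_B = T₀.
T_A = T₀·b/(a+b) = 48.50·200/577.0 = 16.81 N·m; T_B = 31.69 N·m.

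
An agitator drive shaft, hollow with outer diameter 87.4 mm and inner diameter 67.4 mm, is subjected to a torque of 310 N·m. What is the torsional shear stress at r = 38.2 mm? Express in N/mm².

J = π(d_o⁴ − d_i⁴)/32 = π(0.0874⁴ − 0.0674⁴)/32 = 3.703×10^-6 m⁴.
Shear stress varies linearly with radius: τ = T·r/J = 310.0 × 0.0382 / 3.703×10^-6 = 3.198×10^6 Pa.

3.20 N/mm²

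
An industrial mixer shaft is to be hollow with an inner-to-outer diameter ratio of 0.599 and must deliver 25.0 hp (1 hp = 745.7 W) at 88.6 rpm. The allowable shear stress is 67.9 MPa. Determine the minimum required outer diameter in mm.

ω = 2π·88.6/60 = 9.278 rad/s, so T = P/ω = 25.0×745.7 / 9.278 = 2009 N·m.
For a hollow shaft with d_i/d_o = 0.599: τ_max = 16T/(π d_o³ (1−k⁴)), so d_o = [16T/(π τ_allow (1−k⁴))]^(1/3) = [16·2009/(π·6.79×10^7·0.8713)]^(1/3) = 0.05572 m.

55.7 mm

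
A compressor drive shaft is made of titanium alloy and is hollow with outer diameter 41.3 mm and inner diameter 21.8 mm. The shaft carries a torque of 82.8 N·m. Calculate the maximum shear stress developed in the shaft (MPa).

6.49 MPa

J = π(d_o⁴ − d_i⁴)/32 = π(0.0413⁴ − 0.0218⁴)/32 = 2.635×10^-7 m⁴.
τ_max = T·r/J = 82.80 × 0.0206 / 2.635×10^-7 = 6.490×10^6 Pa.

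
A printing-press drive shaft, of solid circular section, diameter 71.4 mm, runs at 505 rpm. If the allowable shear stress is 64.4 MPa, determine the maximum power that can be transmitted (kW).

243 kW

J = πd⁴/32 = π(0.0714)⁴/32 = 2.551×10^-6 m⁴.
T_max = τ_allow·J/r = 6.44×10^7 × 2.551×10^-6 / 0.0357 = 4603 N·m.
ω = 2π·505/60 = 52.88 rad/s, so P_max = T_max·ω = 2.434×10^5 W.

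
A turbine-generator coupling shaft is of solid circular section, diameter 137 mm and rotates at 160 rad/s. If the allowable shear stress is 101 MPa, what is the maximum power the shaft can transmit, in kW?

8160 kW

J = πd⁴/32 = π(0.137)⁴/32 = 3.458×10^-5 m⁴.
T_max = τ_allow·J/r = 1.01×10^8 × 3.458×10^-5 / 0.0685 = 50990 N·m.
ω = 160 rad/s, so P_max = T_max·ω = 8.159×10^6 W.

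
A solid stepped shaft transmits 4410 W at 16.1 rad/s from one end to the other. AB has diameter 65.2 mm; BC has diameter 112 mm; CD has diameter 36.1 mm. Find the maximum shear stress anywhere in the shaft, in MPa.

29.7 MPa

ω = 16.1 rad/s, so T = P/ω = 4410 / 16.10 = 273.9 N·m.
Under the same torque, τ_max = 16T/(πd³) is largest where d is smallest — segment CD (d = 36.1 mm).
τ_max = 16·273.9/(π·(0.0361)³) = 2.965×10^7 Pa.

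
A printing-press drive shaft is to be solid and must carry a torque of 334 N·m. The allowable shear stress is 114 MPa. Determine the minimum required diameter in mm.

For a solid shaft τ_max = 16T/(πd³), so d = (16T/(π τ_allow))^(1/3) = (16·334.0/(π·1.14×10^8))^(1/3) = 0.02462 m.

24.6 mm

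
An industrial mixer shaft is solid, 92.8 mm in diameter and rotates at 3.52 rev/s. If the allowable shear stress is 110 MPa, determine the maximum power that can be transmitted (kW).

382 kW

J = πd⁴/32 = π(0.0928)⁴/32 = 7.281×10^-6 m⁴.
T_max = τ_allow·J/r = 1.10×10^8 × 7.281×10^-6 / 0.0464 = 17260 N·m.
ω = 2π·3.52 = 22.12 rad/s, so P_max = T_max·ω = 3.818×10^5 W.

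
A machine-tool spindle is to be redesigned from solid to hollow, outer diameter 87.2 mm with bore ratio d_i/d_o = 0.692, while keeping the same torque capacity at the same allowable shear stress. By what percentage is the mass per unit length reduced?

Equal τ_max and T ⇒ the solid shaft needs d_s³ = d_o³(1−k⁴), so d_s = 87.2·(1−0.692⁴)^(1/3) = 79.95 mm.
Area ratio A_h/A_s = d_o²(1−k²)/d_s² = (1−k²)/(1−k⁴)^(2/3) = 0.6200.
Mass saving = 1 − 0.6200 = 38.0 %.

38.0 %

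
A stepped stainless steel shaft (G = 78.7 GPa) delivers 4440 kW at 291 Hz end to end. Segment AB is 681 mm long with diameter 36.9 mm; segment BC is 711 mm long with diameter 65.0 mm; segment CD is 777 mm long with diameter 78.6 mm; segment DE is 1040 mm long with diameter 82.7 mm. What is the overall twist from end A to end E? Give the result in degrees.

8.10°

ω = 2π·291 = 1828 rad/s, so T = P/ω = 4440×10³ / 1828 = 2428 N·m.
J_AB = π(0.0369)⁴/32 = 1.82×10^-7 m⁴; J_BC = π(0.0650)⁴/32 = 1.75×10^-6 m⁴; J_CD = π(0.0786)⁴/32 = 3.75×10^-6 m⁴; J_DE = π(0.0827)⁴/32 = 4.59×10^-6 m⁴.
θ = (T/G)·Σ L_i/J_i = (2428/78.7×10⁹)·(0.681/1.82×10^-7 + 0.711/1.75×10^-6 + 0.777/3.75×10^-6 + 1.04/4.59×10^-6) = 0.1414 rad.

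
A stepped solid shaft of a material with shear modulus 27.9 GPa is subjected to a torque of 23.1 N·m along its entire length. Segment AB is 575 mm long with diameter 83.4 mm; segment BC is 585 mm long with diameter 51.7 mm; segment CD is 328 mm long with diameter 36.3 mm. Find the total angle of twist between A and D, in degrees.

J_AB = π(0.0834)⁴/32 = 4.75×10^-6 m⁴; J_BC = π(0.0517)⁴/32 = 7.01×10^-7 m⁴; J_CD = π(0.0363)⁴/32 = 1.70×10^-7 m⁴.
θ = (T/G)·Σ L_i/J_i = (23.10/27.9×10⁹)·(0.575/4.75×10^-6 + 0.585/7.01×10^-7 + 0.328/1.70×10^-7) = 2.384×10^-3 rad.

0.137°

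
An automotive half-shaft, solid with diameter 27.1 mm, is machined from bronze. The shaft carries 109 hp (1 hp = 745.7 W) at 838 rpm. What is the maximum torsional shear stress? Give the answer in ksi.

ω = 2π·838/60 = 87.76 rad/s, so T = P/ω = 109×745.7 / 87.76 = 926.2 N·m.
J = πd⁴/32 = π(0.0271)⁴/32 = 5.295×10^-8 m⁴.
τ_max = T·r/J = 926.2 × 0.0136 / 5.295×10^-8 = 2.370×10^8 Pa.

34.4 ksi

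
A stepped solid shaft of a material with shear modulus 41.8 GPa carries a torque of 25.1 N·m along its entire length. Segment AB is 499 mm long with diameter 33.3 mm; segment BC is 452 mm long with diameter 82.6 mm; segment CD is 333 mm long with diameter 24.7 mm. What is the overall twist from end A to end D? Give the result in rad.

J_AB = π(0.0333)⁴/32 = 1.21×10^-7 m⁴; J_BC = π(0.0826)⁴/32 = 4.57×10^-6 m⁴; J_CD = π(0.0247)⁴/32 = 3.65×10^-8 m⁴.
θ = (T/G)·Σ L_i/J_i = (25.10/41.8×10⁹)·(0.499/1.21×10^-7 + 0.452/4.57×10^-6 + 0.333/3.65×10^-8) = 8.014×10^-3 rad.

0.00801 rad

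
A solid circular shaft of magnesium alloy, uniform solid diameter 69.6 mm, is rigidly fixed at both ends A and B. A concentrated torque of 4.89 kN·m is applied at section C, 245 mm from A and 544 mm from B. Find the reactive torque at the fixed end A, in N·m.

3370 N·m

With uniform GJ and both ends fixed, compatibility θ_AC = θ_CB gives T_A·a = T_B·b, together with T_A + T_B = T₀.
T_A = T₀·b/(a+b) = 4890·544/789.0 = 3372 N·m; T_B = 1518 N·m.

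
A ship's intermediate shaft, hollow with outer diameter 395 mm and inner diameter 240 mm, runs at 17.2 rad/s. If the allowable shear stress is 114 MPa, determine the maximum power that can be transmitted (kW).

20500 kW

J = π(d_o⁴ − d_i⁴)/32 = π(0.395⁴ − 0.240⁴)/32 = 2.064×10^-3 m⁴.
T_max = τ_allow·J/r = 1.14×10^8 × 2.064×10^-3 / 0.198 = 1.192e6 N·m.
ω = 17.2 rad/s, so P_max = T_max·ω = 2.049×10^7 W.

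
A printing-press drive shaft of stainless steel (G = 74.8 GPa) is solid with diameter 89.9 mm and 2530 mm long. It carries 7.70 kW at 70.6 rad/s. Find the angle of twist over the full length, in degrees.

0.0330°

ω = 70.6 rad/s, so T = P/ω = 7.70×10³ / 70.60 = 109.1 N·m.
J = πd⁴/32 = π(0.0899)⁴/32 = 6.413×10^-6 m⁴.
θ = T·L/(G·J) = 109.1 × 2.53 / (74.8×10⁹ × 6.413×10^-6) = 5.753×10^-4 rad.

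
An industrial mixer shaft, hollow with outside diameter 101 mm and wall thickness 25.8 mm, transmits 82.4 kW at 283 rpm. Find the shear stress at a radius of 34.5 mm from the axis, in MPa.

9.96 MPa

ω = 2π·283/60 = 29.64 rad/s, so T = P/ω = 82.4×10³ / 29.64 = 2780 N·m.
J = π(d_o⁴ − d_i⁴)/32 = π(0.101⁴ − 0.0494⁴)/32 = 9.631×10^-6 m⁴.
Shear stress varies linearly with radius: τ = T·r/J = 2780 × 0.0345 / 9.631×10^-6 = 9.960×10^6 Pa.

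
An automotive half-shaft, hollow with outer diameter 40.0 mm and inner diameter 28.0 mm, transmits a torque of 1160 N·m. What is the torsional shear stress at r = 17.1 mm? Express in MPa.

104 MPa

J = π(d_o⁴ − d_i⁴)/32 = π(0.0400⁴ − 0.0280⁴)/32 = 1.910×10^-7 m⁴.
Shear stress varies linearly with radius: τ = T·r/J = 1160 × 0.0171 / 1.910×10^-7 = 1.039×10^8 Pa.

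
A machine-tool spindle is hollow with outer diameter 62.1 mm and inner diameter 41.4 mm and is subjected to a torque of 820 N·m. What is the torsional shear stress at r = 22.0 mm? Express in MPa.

15.4 MPa

J = π(d_o⁴ − d_i⁴)/32 = π(0.0621⁴ − 0.0414⁴)/32 = 1.172×10^-6 m⁴.
Shear stress varies linearly with radius: τ = T·r/J = 820.0 × 0.0220 / 1.172×10^-6 = 1.540×10^7 Pa.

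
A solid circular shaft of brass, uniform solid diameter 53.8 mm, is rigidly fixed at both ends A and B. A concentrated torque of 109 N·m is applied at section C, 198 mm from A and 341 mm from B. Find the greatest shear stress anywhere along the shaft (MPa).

2.26 MPa

With uniform GJ and both ends fixed, compatibility θ_AC = θ_CB gives T_A·a = T_B·b, together with T_A + T_B = T₀.
T_A = T₀·b/(a+b) = 109.0·341/539.0 = 68.96 N·m; T_B = 40.04 N·m.
τ in each portion: τ_AC = 2.26×10^6 Pa, τ_CB = 1.31×10^6 Pa; maximum is in AC.
τ_max = T_AC·r/J = 68.96·0.0269/8.22×10^-7 = 2.255×10^6 Pa.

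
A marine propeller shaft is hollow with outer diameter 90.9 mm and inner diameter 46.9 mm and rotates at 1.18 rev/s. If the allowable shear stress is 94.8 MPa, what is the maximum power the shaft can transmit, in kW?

J = π(d_o⁴ − d_i⁴)/32 = π(0.0909⁴ − 0.0469⁴)/32 = 6.228×10^-6 m⁴.
T_max = τ_allow·J/r = 9.48×10^7 × 6.228×10^-6 / 0.0455 = 12990 N·m.
ω = 2π·1.18 = 7.414 rad/s, so P_max = T_max·ω = 9.631×10^4 W.

96.3 kW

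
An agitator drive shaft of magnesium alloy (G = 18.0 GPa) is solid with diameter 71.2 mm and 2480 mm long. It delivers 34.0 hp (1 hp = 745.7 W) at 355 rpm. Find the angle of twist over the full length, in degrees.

ω = 2π·355/60 = 37.18 rad/s, so T = P/ω = 34.0×745.7 / 37.18 = 682.0 N·m.
J = πd⁴/32 = π(0.0712)⁴/32 = 2.523×10^-6 m⁴.
θ = T·L/(G·J) = 682.0 × 2.48 / (18.0×10⁹ × 2.523×10^-6) = 0.03724 rad.

2.13°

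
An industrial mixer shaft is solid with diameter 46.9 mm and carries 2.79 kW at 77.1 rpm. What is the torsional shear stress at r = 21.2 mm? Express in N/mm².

ω = 2π·77.1/60 = 8.074 rad/s, so T = P/ω = 2.79×10³ / 8.074 = 345.6 N·m.
J = πd⁴/32 = π(0.0469)⁴/32 = 4.750×10^-7 m⁴.
Shear stress varies linearly with radius: τ = T·r/J = 345.6 × 0.0212 / 4.750×10^-7 = 1.542×10^7 Pa.

15.4 N/mm²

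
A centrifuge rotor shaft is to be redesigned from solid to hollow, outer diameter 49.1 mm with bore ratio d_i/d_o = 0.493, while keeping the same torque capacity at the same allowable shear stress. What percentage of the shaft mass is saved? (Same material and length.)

21.2 %

Equal τ_max and T ⇒ the solid shaft needs d_s³ = d_o³(1−k⁴), so d_s = 49.1·(1−0.493⁴)^(1/3) = 48.11 mm.
Area ratio A_h/A_s = d_o²(1−k²)/d_s² = (1−k²)/(1−k⁴)^(2/3) = 0.7883.
Mass saving = 1 − 0.7883 = 21.2 %.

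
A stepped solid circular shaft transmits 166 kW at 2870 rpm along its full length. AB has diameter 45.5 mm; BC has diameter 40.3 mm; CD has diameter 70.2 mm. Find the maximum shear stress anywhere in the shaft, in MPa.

ω = 2π·2870/60 = 300.5 rad/s, so T = P/ω = 166×10³ / 300.5 = 552.3 N·m.
Under the same torque, τ_max = 16T/(πd³) is largest where d is smallest — segment BC (d = 40.3 mm).
τ_max = 16·552.3/(π·(0.0403)³) = 4.298×10^7 Pa.

43.0 MPa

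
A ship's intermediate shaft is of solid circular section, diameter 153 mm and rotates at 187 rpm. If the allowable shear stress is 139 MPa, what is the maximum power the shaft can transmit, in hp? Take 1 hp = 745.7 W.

2570 hp

J = πd⁴/32 = π(0.153)⁴/32 = 5.380×10^-5 m⁴.
T_max = τ_allow·J/r = 1.39×10^8 × 5.380×10^-5 / 0.0765 = 97750 N·m.
ω = 2π·187/60 = 19.58 rad/s, so P_max = T_max·ω = 1.914×10^6 W.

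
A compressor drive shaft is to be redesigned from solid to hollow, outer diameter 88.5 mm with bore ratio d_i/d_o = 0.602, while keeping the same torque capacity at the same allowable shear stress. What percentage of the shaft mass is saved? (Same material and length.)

Equal τ_max and T ⇒ the solid shaft needs d_s³ = d_o³(1−k⁴), so d_s = 88.5·(1−0.602⁴)^(1/3) = 84.44 mm.
Area ratio A_h/A_s = d_o²(1−k²)/d_s² = (1−k²)/(1−k⁴)^(2/3) = 0.7003.
Mass saving = 1 − 0.7003 = 30.0 %.

30.0 %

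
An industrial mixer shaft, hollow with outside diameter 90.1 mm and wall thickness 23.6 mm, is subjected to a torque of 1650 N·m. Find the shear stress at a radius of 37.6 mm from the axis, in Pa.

J = π(d_o⁴ − d_i⁴)/32 = π(0.0901⁴ − 0.0429⁴)/32 = 6.137×10^-6 m⁴.
Shear stress varies linearly with radius: τ = T·r/J = 1650 × 0.0376 / 6.137×10^-6 = 1.011×10^7 Pa.

1.01e7 Pa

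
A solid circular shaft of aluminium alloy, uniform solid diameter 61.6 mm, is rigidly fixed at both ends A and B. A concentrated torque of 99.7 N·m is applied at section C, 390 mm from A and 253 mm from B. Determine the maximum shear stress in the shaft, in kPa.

1320 kPa

With uniform GJ and both ends fixed, compatibility θ_AC = θ_CB gives T_A·a = T_B·b, together with T_A + T_B = T₀.
T_A = T₀·b/(a+b) = 99.70·253/643.0 = 39.23 N·m; T_B = 60.47 N·m.
τ in each portion: τ_AC = 8.55×10^5 Pa, τ_CB = 1.32×10^6 Pa; maximum is in CB.
τ_max = T_CB·r/J = 60.47·0.0308/1.41×10^-6 = 1.318×10^6 Pa.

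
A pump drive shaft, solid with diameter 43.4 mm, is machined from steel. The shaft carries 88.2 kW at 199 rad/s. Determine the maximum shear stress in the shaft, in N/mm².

27.6 N/mm²

ω = 199 rad/s, so T = P/ω = 88.2×10³ / 199.0 = 443.2 N·m.
J = πd⁴/32 = π(0.0434)⁴/32 = 3.483×10^-7 m⁴.
τ_max = T·r/J = 443.2 × 0.0217 / 3.483×10^-7 = 2.761×10^7 Pa.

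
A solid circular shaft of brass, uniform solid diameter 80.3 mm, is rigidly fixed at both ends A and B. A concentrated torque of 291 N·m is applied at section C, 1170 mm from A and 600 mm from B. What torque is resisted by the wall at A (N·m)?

With uniform GJ and both ends fixed, compatibility θ_AC = θ_CB gives T_A·a = T_B·b, together with T_A + T_B = T₀.
T_A = T₀·b/(a+b) = 291.0·600/1770 = 98.64 N·m; T_B = 192.4 N·m.

98.6 N·m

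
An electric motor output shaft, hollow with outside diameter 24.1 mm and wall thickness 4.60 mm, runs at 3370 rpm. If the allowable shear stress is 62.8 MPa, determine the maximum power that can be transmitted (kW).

52.0 kW

J = π(d_o⁴ − d_i⁴)/32 = π(0.0241⁴ − 0.0149⁴)/32 = 2.828×10^-8 m⁴.
T_max = τ_allow·J/r = 6.28×10^7 × 2.828×10^-8 / 0.0120 = 147.4 N·m.
ω = 2π·3370/60 = 352.9 rad/s, so P_max = T_max·ω = 5.201×10^4 W.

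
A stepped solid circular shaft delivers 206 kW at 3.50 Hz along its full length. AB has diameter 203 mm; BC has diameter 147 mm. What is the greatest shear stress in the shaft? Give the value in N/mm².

ω = 2π·3.50 = 21.99 rad/s, so T = P/ω = 206×10³ / 21.99 = 9367 N·m.
Under the same torque, τ_max = 16T/(πd³) is largest where d is smallest — segment BC (d = 147 mm).
τ_max = 16·9367/(π·(0.147)³) = 1.502×10^7 Pa.

15.0 N/mm²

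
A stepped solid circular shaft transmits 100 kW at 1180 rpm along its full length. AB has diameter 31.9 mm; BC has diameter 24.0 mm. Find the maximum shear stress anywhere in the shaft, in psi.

43200 psi

ω = 2π·1180/60 = 123.6 rad/s, so T = P/ω = 100×10³ / 123.6 = 809.3 N·m.
Under the same torque, τ_max = 16T/(πd³) is largest where d is smallest — segment BC (d = 24.0 mm).
τ_max = 16·809.3/(π·(0.0240)³) = 2.981×10^8 Pa.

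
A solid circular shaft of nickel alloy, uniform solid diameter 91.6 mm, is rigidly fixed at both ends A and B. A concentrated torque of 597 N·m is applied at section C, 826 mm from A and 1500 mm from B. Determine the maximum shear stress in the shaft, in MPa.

2.55 MPa

With uniform GJ and both ends fixed, compatibility θ_AC = θ_CB gives T_A·a = T_B·b, together with T_A + T_B = T₀.
T_A = T₀·b/(a+b) = 597.0·1500/2326 = 385.0 N·m; T_B = 212.0 N·m.
τ in each portion: τ_AC = 2.55×10^6 Pa, τ_CB = 1.40×10^6 Pa; maximum is in AC.
τ_max = T_AC·r/J = 385.0·0.0458/6.91×10^-6 = 2.551×10^6 Pa.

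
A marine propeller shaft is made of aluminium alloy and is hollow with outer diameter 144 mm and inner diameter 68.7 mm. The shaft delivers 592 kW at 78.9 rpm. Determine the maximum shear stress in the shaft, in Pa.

ω = 2π·78.9/60 = 8.262 rad/s, so T = P/ω = 592×10³ / 8.262 = 71650 N·m.
J = π(d_o⁴ − d_i⁴)/32 = π(0.144⁴ − 0.0687⁴)/32 = 4.003×10^-5 m⁴.
τ_max = T·r/J = 71650 × 0.0720 / 4.003×10^-5 = 1.289×10^8 Pa.

1.29e8 Pa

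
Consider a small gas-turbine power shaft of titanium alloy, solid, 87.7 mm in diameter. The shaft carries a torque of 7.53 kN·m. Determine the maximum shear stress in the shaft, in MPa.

J = πd⁴/32 = π(0.0877)⁴/32 = 5.808×10^-6 m⁴.
τ_max = T·r/J = 7530 × 0.0439 / 5.808×10^-6 = 5.685×10^7 Pa.

56.9 MPa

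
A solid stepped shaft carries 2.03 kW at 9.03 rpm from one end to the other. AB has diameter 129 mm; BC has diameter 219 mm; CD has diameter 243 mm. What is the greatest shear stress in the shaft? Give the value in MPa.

5.09 MPa

ω = 2π·9.03/60 = 0.9456 rad/s, so T = P/ω = 2.03×10³ / 0.9456 = 2147 N·m.
Under the same torque, τ_max = 16T/(πd³) is largest where d is smallest — segment AB (d = 129 mm).
τ_max = 16·2147/(π·(0.129)³) = 5.093×10^6 Pa.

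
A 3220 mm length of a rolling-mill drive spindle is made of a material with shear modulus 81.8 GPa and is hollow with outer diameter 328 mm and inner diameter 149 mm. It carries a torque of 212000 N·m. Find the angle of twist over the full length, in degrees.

0.440°

J = π(d_o⁴ − d_i⁴)/32 = π(0.328⁴ − 0.149⁴)/32 = 1.088×10^-3 m⁴.
θ = T·L/(G·J) = 212000 × 3.22 / (81.8×10⁹ × 1.088×10^-3) = 7.671×10^-3 rad.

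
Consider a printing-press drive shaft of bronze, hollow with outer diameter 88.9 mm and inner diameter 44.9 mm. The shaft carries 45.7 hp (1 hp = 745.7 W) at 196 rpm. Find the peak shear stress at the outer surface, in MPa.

12.9 MPa

ω = 2π·196/60 = 20.53 rad/s, so T = P/ω = 45.7×745.7 / 20.53 = 1660 N·m.
J = π(d_o⁴ − d_i⁴)/32 = π(0.0889⁴ − 0.0449⁴)/32 = 5.733×10^-6 m⁴.
τ_max = T·r/J = 1660 × 0.0445 / 5.733×10^-6 = 1.287×10^7 Pa.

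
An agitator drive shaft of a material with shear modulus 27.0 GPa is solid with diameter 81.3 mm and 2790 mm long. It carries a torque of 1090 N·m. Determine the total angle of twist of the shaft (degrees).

1.50°

J = πd⁴/32 = π(0.0813)⁴/32 = 4.289×10^-6 m⁴.
θ = T·L/(G·J) = 1090 × 2.79 / (27.0×10⁹ × 4.289×10^-6) = 0.02626 rad.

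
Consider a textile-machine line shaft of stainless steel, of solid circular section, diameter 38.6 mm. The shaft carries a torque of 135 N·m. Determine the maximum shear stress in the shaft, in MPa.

12.0 MPa

J = πd⁴/32 = π(0.0386)⁴/32 = 2.179×10^-7 m⁴.
τ_max = T·r/J = 135.0 × 0.0193 / 2.179×10^-7 = 1.195×10^7 Pa.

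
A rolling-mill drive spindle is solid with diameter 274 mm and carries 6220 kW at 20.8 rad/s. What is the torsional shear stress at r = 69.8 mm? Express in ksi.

5.47 ksi

ω = 20.8 rad/s, so T = P/ω = 6220×10³ / 20.80 = 299000 N·m.
J = πd⁴/32 = π(0.274)⁴/32 = 5.534×10^-4 m⁴.
Shear stress varies linearly with radius: τ = T·r/J = 299000 × 0.0698 / 5.534×10^-4 = 3.772×10^7 Pa.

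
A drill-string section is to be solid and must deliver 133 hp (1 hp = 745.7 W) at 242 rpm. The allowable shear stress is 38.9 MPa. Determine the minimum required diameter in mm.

ω = 2π·242/60 = 25.34 rad/s, so T = P/ω = 133×745.7 / 25.34 = 3914 N·m.
For a solid shaft τ_max = 16T/(πd³), so d = (16T/(π τ_allow))^(1/3) = (16·3914/(π·3.89×10^7))^(1/3) = 0.08002 m.

80.0 mm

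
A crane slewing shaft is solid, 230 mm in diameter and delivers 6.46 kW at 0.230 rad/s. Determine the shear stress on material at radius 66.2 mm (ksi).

ω = 0.230 rad/s, so T = P/ω = 6.46×10³ / 0.2300 = 28090 N·m.
J = πd⁴/32 = π(0.230)⁴/32 = 2.747×10^-4 m⁴.
Shear stress varies linearly with radius: τ = T·r/J = 28090 × 0.0662 / 2.747×10^-4 = 6.768×10^6 Pa.

0.982 ksi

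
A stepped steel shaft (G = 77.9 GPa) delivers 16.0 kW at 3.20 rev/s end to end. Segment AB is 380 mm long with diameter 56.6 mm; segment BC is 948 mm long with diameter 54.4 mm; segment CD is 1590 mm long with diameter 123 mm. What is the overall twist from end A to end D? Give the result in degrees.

0.908°

ω = 2π·3.20 = 20.11 rad/s, so T = P/ω = 16.0×10³ / 20.11 = 795.8 N·m.
J_AB = π(0.0566)⁴/32 = 1.01×10^-6 m⁴; J_BC = π(0.0544)⁴/32 = 8.60×10^-7 m⁴; J_CD = π(0.123)⁴/32 = 2.25×10^-5 m⁴.
θ = (T/G)·Σ L_i/J_i = (795.8/77.9×10⁹)·(0.380/1.01×10^-6 + 0.948/8.60×10^-7 + 1.59/2.25×10^-5) = 0.01584 rad.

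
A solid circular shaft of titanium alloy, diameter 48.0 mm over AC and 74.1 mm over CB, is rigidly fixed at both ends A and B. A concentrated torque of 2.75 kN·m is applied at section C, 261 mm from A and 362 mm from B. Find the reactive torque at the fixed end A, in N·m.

Compatibility: T_A·a/J_AC = T_B·b/J_CB with T_A + T_B = T₀.
J_AC = 5.21×10^-7 m⁴, J_CB = 2.96×10^-6 m⁴, so T_A = T₀·(J_AC/a)/((J_AC/a)+(J_CB/b)) = 539.8 N·m, T_B = 2210 N·m.

540 N·m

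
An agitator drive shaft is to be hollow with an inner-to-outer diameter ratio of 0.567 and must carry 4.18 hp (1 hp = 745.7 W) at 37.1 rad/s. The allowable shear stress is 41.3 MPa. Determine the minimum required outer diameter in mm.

ω = 37.1 rad/s, so T = P/ω = 4.18×745.7 / 37.10 = 84.02 N·m.
For a hollow shaft with d_i/d_o = 0.567: τ_max = 16T/(π d_o³ (1−k⁴)), so d_o = [16T/(π τ_allow (1−k⁴))]^(1/3) = [16·84.02/(π·4.13×10^7·0.8966)]^(1/3) = 0.02261 m.

22.6 mm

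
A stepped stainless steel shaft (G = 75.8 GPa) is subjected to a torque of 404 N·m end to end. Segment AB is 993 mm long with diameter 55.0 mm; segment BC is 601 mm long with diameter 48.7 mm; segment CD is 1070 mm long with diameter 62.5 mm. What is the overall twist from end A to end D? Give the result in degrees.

0.888°

J_AB = π(0.0550)⁴/32 = 8.98×10^-7 m⁴; J_BC = π(0.0487)⁴/32 = 5.52×10^-7 m⁴; J_CD = π(0.0625)⁴/32 = 1.50×10^-6 m⁴.
θ = (T/G)·Σ L_i/J_i = (404.0/75.8×10⁹)·(0.993/8.98×10^-7 + 0.601/5.52×10^-7 + 1.07/1.50×10^-6) = 0.01550 rad.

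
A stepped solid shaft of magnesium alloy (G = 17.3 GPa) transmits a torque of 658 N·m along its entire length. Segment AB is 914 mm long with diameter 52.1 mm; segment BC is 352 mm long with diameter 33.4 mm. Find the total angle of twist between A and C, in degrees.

J_AB = π(0.0521)⁴/32 = 7.23×10^-7 m⁴; J_BC = π(0.0334)⁴/32 = 1.22×10^-7 m⁴.
θ = (T/G)·Σ L_i/J_i = (658.0/17.3×10⁹)·(0.914/7.23×10^-7 + 0.352/1.22×10^-7) = 0.1576 rad.

9.03°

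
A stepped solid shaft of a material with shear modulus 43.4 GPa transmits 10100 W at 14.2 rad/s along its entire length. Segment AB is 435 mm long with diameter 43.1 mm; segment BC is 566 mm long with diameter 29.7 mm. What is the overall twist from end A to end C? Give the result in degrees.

8.16°

ω = 14.2 rad/s, so T = P/ω = 10100 / 14.20 = 711.3 N·m.
J_AB = π(0.0431)⁴/32 = 3.39×10^-7 m⁴; J_BC = π(0.0297)⁴/32 = 7.64×10^-8 m⁴.
θ = (T/G)·Σ L_i/J_i = (711.3/43.4×10⁹)·(0.435/3.39×10^-7 + 0.566/7.64×10^-8) = 0.1425 rad.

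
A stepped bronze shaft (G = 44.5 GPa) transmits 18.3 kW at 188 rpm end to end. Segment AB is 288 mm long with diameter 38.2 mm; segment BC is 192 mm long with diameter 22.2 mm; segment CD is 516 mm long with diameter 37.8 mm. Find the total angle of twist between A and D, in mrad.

251 mrad

ω = 2π·188/60 = 19.69 rad/s, so T = P/ω = 18.3×10³ / 19.69 = 929.5 N·m.
J_AB = π(0.0382)⁴/32 = 2.09×10^-7 m⁴; J_BC = π(0.0222)⁴/32 = 2.38×10^-8 m⁴; J_CD = π(0.0378)⁴/32 = 2.00×10^-7 m⁴.
θ = (T/G)·Σ L_i/J_i = (929.5/44.5×10⁹)·(0.288/2.09×10^-7 + 0.192/2.38×10^-8 + 0.516/2.00×10^-7) = 0.2507 rad.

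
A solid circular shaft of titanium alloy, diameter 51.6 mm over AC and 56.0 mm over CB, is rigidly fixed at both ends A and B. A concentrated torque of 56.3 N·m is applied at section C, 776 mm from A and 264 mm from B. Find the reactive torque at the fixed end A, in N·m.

Compatibility: T_A·a/J_AC = T_B·b/J_CB with T_A + T_B = T₀.
J_AC = 6.96×10^-7 m⁴, J_CB = 9.65×10^-7 m⁴, so T_A = T₀·(J_AC/a)/((J_AC/a)+(J_CB/b)) = 11.09 N·m, T_B = 45.21 N·m.

11.1 N·m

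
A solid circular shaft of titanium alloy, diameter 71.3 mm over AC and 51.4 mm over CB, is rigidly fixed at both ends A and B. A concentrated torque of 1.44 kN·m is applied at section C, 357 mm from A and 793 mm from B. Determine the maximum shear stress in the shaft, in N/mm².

Compatibility: T_A·a/J_AC = T_B·b/J_CB with T_A + T_B = T₀.
J_AC = 2.54×10^-6 m⁴, J_CB = 6.85×10^-7 m⁴, so T_A = T₀·(J_AC/a)/((J_AC/a)+(J_CB/b)) = 1284 N·m, T_B = 156.1 N·m.
τ in each portion: τ_AC = 1.80×10^7 Pa, τ_CB = 5.85×10^6 Pa; maximum is in AC.
τ_max = T_AC·r/J = 1284·0.0357/2.54×10^-6 = 1.804×10^7 Pa.

18.0 N/mm²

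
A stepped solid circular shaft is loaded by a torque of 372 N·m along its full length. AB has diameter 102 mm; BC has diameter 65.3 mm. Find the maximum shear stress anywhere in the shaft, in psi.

987 psi

Under the same torque, τ_max = 16T/(πd³) is largest where d is smallest — segment BC (d = 65.3 mm).
τ_max = 16·372.0/(π·(0.0653)³) = 6.804×10^6 Pa.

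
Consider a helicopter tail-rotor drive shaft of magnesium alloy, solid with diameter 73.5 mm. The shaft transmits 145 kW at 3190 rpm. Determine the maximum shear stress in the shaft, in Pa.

ω = 2π·3190/60 = 334.1 rad/s, so T = P/ω = 145×10³ / 334.1 = 434.1 N·m.
J = πd⁴/32 = π(0.0735)⁴/32 = 2.865×10^-6 m⁴.
τ_max = T·r/J = 434.1 × 0.0367 / 2.865×10^-6 = 5.567×10^6 Pa.

5.57e6 Pa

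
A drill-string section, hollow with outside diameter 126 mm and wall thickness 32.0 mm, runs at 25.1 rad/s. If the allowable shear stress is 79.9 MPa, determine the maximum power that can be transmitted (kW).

742 kW

J = π(d_o⁴ − d_i⁴)/32 = π(0.126⁴ − 0.0620⁴)/32 = 2.329×10^-5 m⁴.
T_max = τ_allow·J/r = 7.99×10^7 × 2.329×10^-5 / 0.0630 = 29540 N·m.
ω = 25.1 rad/s, so P_max = T_max·ω = 7.415×10^5 W.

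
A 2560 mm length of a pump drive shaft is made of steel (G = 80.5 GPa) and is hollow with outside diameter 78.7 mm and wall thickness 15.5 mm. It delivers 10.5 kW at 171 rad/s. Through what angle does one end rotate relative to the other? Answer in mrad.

0.599 mrad

ω = 171 rad/s, so T = P/ω = 10.5×10³ / 171.0 = 61.40 N·m.
J = π(d_o⁴ − d_i⁴)/32 = π(0.0787⁴ − 0.0477⁴)/32 = 3.258×10^-6 m⁴.
θ = T·L/(G·J) = 61.40 × 2.56 / (80.5×10⁹ × 3.258×10^-6) = 5.994×10^-4 rad.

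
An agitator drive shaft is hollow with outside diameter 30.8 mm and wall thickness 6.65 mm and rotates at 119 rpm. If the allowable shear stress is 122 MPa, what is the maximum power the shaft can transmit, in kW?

J = π(d_o⁴ − d_i⁴)/32 = π(0.0308⁴ − 0.0175⁴)/32 = 7.914×10^-8 m⁴.
T_max = τ_allow·J/r = 1.22×10^8 × 7.914×10^-8 / 0.0154 = 627.0 N·m.
ω = 2π·119/60 = 12.46 rad/s, so P_max = T_max·ω = 7813 W.

7.81 kW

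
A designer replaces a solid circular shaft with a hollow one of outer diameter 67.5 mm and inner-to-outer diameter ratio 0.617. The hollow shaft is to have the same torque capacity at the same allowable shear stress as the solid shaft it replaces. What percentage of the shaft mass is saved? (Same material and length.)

Equal τ_max and T ⇒ the solid shaft needs d_s³ = d_o³(1−k⁴), so d_s = 67.5·(1−0.617⁴)^(1/3) = 64.07 mm.
Area ratio A_h/A_s = d_o²(1−k²)/d_s² = (1−k²)/(1−k⁴)^(2/3) = 0.6874.
Mass saving = 1 − 0.6874 = 31.3 %.

31.3 %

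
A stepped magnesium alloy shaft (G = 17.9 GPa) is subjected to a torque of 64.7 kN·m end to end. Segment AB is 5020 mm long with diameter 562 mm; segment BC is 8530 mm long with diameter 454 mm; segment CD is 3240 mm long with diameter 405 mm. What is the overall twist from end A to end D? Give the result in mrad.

J_AB = π(0.562)⁴/32 = 9.79×10^-3 m⁴; J_BC = π(0.454)⁴/32 = 4.17×10^-3 m⁴; J_CD = π(0.405)⁴/32 = 2.64×10^-3 m⁴.
θ = (T/G)·Σ L_i/J_i = (64700/17.9×10⁹)·(5.02/9.79×10^-3 + 8.53/4.17×10^-3 + 3.24/2.64×10^-3) = 0.01368 rad.

13.7 mrad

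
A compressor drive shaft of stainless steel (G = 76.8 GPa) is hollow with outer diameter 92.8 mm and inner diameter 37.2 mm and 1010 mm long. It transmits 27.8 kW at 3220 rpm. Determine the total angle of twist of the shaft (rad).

ω = 2π·3220/60 = 337.2 rad/s, so T = P/ω = 27.8×10³ / 337.2 = 82.44 N·m.
J = π(d_o⁴ − d_i⁴)/32 = π(0.0928⁴ − 0.0372⁴)/32 = 7.093×10^-6 m⁴.
θ = T·L/(G·J) = 82.44 × 1.01 / (76.8×10⁹ × 7.093×10^-6) = 1.529×10^-4 rad.

1.53e-4 rad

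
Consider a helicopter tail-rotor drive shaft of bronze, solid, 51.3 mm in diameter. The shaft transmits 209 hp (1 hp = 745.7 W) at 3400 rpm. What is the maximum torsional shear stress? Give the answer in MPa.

ω = 2π·3400/60 = 356.0 rad/s, so T = P/ω = 209×745.7 / 356.0 = 437.7 N·m.
J = πd⁴/32 = π(0.0513)⁴/32 = 6.799×10^-7 m⁴.
τ_max = T·r/J = 437.7 × 0.0256 / 6.799×10^-7 = 1.651×10^7 Pa.

16.5 MPa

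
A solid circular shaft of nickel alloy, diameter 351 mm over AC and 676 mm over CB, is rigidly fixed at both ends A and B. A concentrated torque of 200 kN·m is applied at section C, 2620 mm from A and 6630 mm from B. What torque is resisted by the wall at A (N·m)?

31100 N·m

Compatibility: T_A·a/J_AC = T_B·b/J_CB with T_A + T_B = T₀.
J_AC = 1.49×10^-3 m⁴, J_CB = 0.0205 m⁴, so T_A = T₀·(J_AC/a)/((J_AC/a)+(J_CB/b)) = 31070 N·m, T_B = 168900 N·m.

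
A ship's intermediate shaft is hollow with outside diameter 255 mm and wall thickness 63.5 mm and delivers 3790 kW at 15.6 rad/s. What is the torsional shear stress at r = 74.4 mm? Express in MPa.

46.5 MPa

ω = 15.6 rad/s, so T = P/ω = 3790×10³ / 15.60 = 242900 N·m.
J = π(d_o⁴ − d_i⁴)/32 = π(0.255⁴ − 0.128⁴)/32 = 3.888×10^-4 m⁴.
Shear stress varies linearly with radius: τ = T·r/J = 242900 × 0.0744 / 3.888×10^-4 = 4.650×10^7 Pa.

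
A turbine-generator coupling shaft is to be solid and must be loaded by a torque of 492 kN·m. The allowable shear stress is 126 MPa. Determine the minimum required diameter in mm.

271 mm

For a solid shaft τ_max = 16T/(πd³), so d = (16T/(π τ_allow))^(1/3) = (16·492000/(π·1.26×10^8))^(1/3) = 0.2709 m.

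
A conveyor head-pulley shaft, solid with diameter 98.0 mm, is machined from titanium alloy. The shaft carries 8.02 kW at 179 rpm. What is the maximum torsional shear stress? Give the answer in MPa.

ω = 2π·179/60 = 18.74 rad/s, so T = P/ω = 8.02×10³ / 18.74 = 427.9 N·m.
J = πd⁴/32 = π(0.0980)⁴/32 = 9.055×10^-6 m⁴.
τ_max = T·r/J = 427.9 × 0.0490 / 9.055×10^-6 = 2.315×10^6 Pa.

2.32 MPa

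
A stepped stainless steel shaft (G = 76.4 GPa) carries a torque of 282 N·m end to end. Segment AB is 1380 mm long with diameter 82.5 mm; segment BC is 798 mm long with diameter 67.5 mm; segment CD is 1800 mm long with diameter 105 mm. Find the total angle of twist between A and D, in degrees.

J_AB = π(0.0825)⁴/32 = 4.55×10^-6 m⁴; J_BC = π(0.0675)⁴/32 = 2.04×10^-6 m⁴; J_CD = π(0.105)⁴/32 = 1.19×10^-5 m⁴.
θ = (T/G)·Σ L_i/J_i = (282.0/76.4×10⁹)·(1.38/4.55×10^-6 + 0.798/2.04×10^-6 + 1.80/1.19×10^-5) = 3.122×10^-3 rad.

0.179°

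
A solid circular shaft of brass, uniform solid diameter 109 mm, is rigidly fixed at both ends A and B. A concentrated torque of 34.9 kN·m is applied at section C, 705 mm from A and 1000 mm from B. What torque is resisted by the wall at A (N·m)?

With uniform GJ and both ends fixed, compatibility θ_AC = θ_CB gives T_A·a = T_B·b, together with T_A + T_B = T₀.
T_A = T₀·b/(a+b) = 34900·1000/1705 = 20470 N·m; T_B = 14430 N·m.

20500 N·m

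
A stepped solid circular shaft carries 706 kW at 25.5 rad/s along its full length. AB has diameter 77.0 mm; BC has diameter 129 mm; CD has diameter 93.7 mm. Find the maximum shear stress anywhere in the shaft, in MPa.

ω = 25.5 rad/s, so T = P/ω = 706×10³ / 25.50 = 27690 N·m.
Under the same torque, τ_max = 16T/(πd³) is largest where d is smallest — segment AB (d = 77.0 mm).
τ_max = 16·27690/(π·(0.0770)³) = 3.089×10^8 Pa.

309 MPa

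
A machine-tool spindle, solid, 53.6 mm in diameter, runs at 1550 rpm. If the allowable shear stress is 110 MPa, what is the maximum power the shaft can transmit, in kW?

J = πd⁴/32 = π(0.0536)⁴/32 = 8.103×10^-7 m⁴.
T_max = τ_allow·J/r = 1.10×10^8 × 8.103×10^-7 / 0.0268 = 3326 N·m.
ω = 2π·1550/60 = 162.3 rad/s, so P_max = T_max·ω = 5.399×10^5 W.

540 kW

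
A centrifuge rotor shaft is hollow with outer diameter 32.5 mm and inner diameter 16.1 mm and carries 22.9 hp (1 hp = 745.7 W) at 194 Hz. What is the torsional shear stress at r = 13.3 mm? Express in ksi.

0.263 ksi

ω = 2π·194 = 1219 rad/s, so T = P/ω = 22.9×745.7 / 1219 = 14.01 N·m.
J = π(d_o⁴ − d_i⁴)/32 = π(0.0325⁴ − 0.0161⁴)/32 = 1.029×10^-7 m⁴.
Shear stress varies linearly with radius: τ = T·r/J = 14.01 × 0.0133 / 1.029×10^-7 = 1.810×10^6 Pa.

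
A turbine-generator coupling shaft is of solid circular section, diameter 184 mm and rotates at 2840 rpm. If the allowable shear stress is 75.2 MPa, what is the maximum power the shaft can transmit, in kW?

J = πd⁴/32 = π(0.184)⁴/32 = 1.125×10^-4 m⁴.
T_max = τ_allow·J/r = 7.52×10^7 × 1.125×10^-4 / 0.0920 = 91980 N·m.
ω = 2π·2840/60 = 297.4 rad/s, so P_max = T_max·ω = 2.736×10^7 W.

27400 kW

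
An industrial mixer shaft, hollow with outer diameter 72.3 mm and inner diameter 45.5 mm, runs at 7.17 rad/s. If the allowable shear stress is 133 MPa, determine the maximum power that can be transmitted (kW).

59.7 kW

J = π(d_o⁴ − d_i⁴)/32 = π(0.0723⁴ − 0.0455⁴)/32 = 2.262×10^-6 m⁴.
T_max = τ_allow·J/r = 1.33×10^8 × 2.262×10^-6 / 0.0362 = 8321 N·m.
ω = 7.17 rad/s, so P_max = T_max·ω = 5.966×10^4 W.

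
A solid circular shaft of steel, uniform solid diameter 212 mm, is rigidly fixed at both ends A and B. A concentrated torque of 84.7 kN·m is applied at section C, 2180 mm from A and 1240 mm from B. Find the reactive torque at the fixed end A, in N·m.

30700 N·m

With uniform GJ and both ends fixed, compatibility θ_AC = θ_CB gives T_A·a = T_B·b, together with T_A + T_B = T₀.
T_A = T₀·b/(a+b) = 84700·1240/3420 = 30710 N·m; T_B = 53990 N·m.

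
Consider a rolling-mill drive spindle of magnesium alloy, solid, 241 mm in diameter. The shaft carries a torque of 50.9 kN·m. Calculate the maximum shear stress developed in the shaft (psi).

2690 psi

J = πd⁴/32 = π(0.241)⁴/32 = 3.312×10^-4 m⁴.
τ_max = T·r/J = 50900 × 0.120 / 3.312×10^-4 = 1.852×10^7 Pa.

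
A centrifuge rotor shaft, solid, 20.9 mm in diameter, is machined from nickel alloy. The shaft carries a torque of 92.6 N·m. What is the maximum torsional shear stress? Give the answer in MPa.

J = πd⁴/32 = π(0.0209)⁴/32 = 1.873×10^-8 m⁴.
τ_max = T·r/J = 92.60 × 0.0104 / 1.873×10^-8 = 5.166×10^7 Pa.

51.7 MPa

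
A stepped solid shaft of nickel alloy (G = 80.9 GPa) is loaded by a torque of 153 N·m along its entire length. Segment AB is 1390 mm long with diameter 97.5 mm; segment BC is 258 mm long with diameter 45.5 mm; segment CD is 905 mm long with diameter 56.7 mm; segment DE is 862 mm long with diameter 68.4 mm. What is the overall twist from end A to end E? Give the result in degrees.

0.224°

J_AB = π(0.0975)⁴/32 = 8.87×10^-6 m⁴; J_BC = π(0.0455)⁴/32 = 4.21×10^-7 m⁴; J_CD = π(0.0567)⁴/32 = 1.01×10^-6 m⁴; J_DE = π(0.0684)⁴/32 = 2.15×10^-6 m⁴.
θ = (T/G)·Σ L_i/J_i = (153.0/80.9×10⁹)·(1.39/8.87×10^-6 + 0.258/4.21×10^-7 + 0.905/1.01×10^-6 + 0.862/2.15×10^-6) = 3.901×10^-3 rad.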